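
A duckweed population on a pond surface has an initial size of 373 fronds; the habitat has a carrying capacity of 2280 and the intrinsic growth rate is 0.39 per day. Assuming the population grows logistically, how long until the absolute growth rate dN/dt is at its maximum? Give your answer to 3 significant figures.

4.18 days

Logistic growth is fastest at N = K/2 = 1140.
A = (K − N₀)/N₀ = 5.1126. Set K/(1 + A·e^(−rt)) = K/2 → A·e^(−rt) = 1.
e^(−0.39t) = 1/5.1126 = 0.195595, so t = ln(5.1126)/0.39 = 1.6317/0.39 = 4.1839.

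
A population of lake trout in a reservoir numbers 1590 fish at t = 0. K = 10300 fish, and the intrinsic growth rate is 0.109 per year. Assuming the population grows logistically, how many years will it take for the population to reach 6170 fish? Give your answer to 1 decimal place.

19.3 years

A = (K − N₀)/N₀ = (10300 − 1590)/1590 = 5.478.
Solve 10300/(1 + 5.478·e^(−0.109t)) = 6170: 1 + 5.478·e^(−0.109t) = 1.6694, so e^(−0.109t) = 0.122192.
−0.109·t = ln(0.122192) = -2.1022, so t = 2.1022/0.109 = 19.286.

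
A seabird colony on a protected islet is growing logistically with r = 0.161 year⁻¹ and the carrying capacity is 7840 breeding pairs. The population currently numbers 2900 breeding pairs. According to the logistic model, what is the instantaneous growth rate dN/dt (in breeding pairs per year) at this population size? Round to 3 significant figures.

294 breeding pairs per year

dN/dt = rN(1 − N/K) = 0.161 × 2900 × (1 − 2900/7840).
1 − 2900/7840 = 0.6301; dN/dt = 0.161 × 2900 × 0.6301 = 294.19.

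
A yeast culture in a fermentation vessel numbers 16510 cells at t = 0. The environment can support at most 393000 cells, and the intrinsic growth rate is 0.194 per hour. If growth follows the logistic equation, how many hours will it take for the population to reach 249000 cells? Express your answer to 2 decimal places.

A = (K − N₀)/N₀ = (393000 − 16510)/16510 = 22.804.
Solve 393000/(1 + 22.804·e^(−0.194t)) = 249000: 1 + 22.804·e^(−0.194t) = 1.5783, so e^(−0.194t) = 0.0253604.
−0.194·t = ln(0.0253604) = -3.6746, so t = 3.6746/0.194 = 18.941.

18.94 hours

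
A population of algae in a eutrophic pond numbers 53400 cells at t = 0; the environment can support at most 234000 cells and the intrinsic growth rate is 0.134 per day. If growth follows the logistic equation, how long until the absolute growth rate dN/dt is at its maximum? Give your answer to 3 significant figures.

9.09 days

Logistic growth is fastest at N = K/2 = 117000.
A = (K − N₀)/N₀ = 3.382. Set K/(1 + A·e^(−rt)) = K/2 → A·e^(−rt) = 1.
e^(−0.134t) = 1/3.382 = 0.295681, so t = ln(3.382)/0.134 = 1.2185/0.134 = 9.0931.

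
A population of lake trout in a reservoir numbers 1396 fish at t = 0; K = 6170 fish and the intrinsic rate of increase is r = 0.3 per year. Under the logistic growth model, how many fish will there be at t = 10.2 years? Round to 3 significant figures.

5320 fish

A = (K − N₀)/N₀ = (6170 − 1396)/1396 = 3.4198.
N(t) = K/(1 + A·e^(−rt)) = 6170/(1 + 3.4198×e^(−0.3×10.2)).
e^(−3.06) = 0.046888; denominator = 1 + 3.4198×0.046888 = 1.1603.
N = 6170/1.1603 = 5317.38.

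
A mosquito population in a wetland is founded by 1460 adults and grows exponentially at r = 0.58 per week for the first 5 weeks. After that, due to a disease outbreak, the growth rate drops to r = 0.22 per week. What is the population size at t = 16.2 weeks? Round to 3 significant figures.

312000 adults

Phase 1: N(5) = 1460·e^(0.58×5) = 1460·e^2.9 = 26534.3.
Phase 2 runs for 16.2 − 5 = 11.2 weeks at r = 0.22.
N(16.2) = 26534.3·e^(0.22×11.2) = 26534.3·e^2.464 = 311823.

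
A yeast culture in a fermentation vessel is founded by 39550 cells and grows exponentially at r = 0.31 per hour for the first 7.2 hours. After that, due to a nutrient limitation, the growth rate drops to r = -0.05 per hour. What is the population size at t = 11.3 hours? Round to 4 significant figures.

300200 cells

Phase 1: N(7.2) = 39550·e^(0.31×7.2) = 39550·e^2.232 = 368546.
Phase 2 runs for 11.3 − 7.2 = 4.1 hours at r = -0.05.
N(11.3) = 368546·e^(-0.05×4.1) = 368546·e^-0.205 = 300235.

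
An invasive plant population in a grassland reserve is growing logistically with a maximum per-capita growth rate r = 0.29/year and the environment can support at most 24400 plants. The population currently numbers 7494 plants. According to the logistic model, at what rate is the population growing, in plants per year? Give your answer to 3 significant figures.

dN/dt = rN(1 − N/K) = 0.29 × 7494 × (1 − 7494/24400).
1 − 7494/24400 = 0.69287; dN/dt = 0.29 × 7494 × 0.69287 = 1505.8.

1510 plants per year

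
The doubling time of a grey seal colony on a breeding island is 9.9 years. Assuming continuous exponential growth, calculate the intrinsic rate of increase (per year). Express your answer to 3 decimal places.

0.070 per year

r = ln(2)/t_d = 0.6931/9.9 = 0.070015.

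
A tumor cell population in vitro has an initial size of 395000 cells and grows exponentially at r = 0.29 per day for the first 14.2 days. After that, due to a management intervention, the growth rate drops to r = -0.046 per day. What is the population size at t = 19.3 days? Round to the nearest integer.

Phase 1: N(14.2) = 395000·e^(0.29×14.2) = 395000·e^4.118 = 2.426732×10^7.
Phase 2 runs for 19.3 − 14.2 = 5.1 days at r = -0.046.
N(19.3) = 2.426732×10^7·e^(-0.046×5.1) = 2.426732×10^7·e^-0.2346 = 1.919271×10^7.

19192709 cells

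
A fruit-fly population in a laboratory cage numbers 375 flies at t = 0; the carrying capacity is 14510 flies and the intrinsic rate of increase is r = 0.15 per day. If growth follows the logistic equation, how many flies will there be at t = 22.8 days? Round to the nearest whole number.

A = (K − N₀)/N₀ = (14510 − 375)/375 = 37.693.
N(t) = K/(1 + A·e^(−rt)) = 14510/(1 + 37.693×e^(−0.15×22.8)).
e^(−3.42) = 0.032712; denominator = 1 + 37.693×0.032712 = 2.233.
N = 14510/2.233 = 6497.87.

6498 flies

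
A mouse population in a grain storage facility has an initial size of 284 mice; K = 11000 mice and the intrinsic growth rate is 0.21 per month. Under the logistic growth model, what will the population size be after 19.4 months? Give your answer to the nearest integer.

6700 mice

A = (K − N₀)/N₀ = (11000 − 284)/284 = 37.732.
N(t) = K/(1 + A·e^(−rt)) = 11000/(1 + 37.732×e^(−0.21×19.4)).
e^(−4.074) = 0.017009; denominator = 1 + 37.732×0.017009 = 1.6418.
N = 11000/1.6418 = 6699.97.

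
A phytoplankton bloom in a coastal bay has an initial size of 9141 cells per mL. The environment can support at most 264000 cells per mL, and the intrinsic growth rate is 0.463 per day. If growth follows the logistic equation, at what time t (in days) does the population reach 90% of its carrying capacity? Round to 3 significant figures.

A = (K − N₀)/N₀ = (264000 − 9141)/9141 = 27.881.
Solve 264000/(1 + 27.881·e^(−0.463t)) = 237600: 1 + 27.881·e^(−0.463t) = 1.1111, so e^(−0.463t) = 0.00398521.
−0.463·t = ln(0.00398521) = -5.5252, so t = 5.5252/0.463 = 11.933.

11.9 days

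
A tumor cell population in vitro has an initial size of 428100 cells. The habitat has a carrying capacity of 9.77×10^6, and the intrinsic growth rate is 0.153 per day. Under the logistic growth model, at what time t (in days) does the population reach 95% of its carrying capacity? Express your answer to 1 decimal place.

39.4 days

A = (K − N₀)/N₀ = (9.77×10^6 − 428100)/428100 = 21.822.
Solve 9.77×10^6/(1 + 21.822·e^(−0.153t)) = 9.2815×10^6: 1 + 21.822·e^(−0.153t) = 1.0526, so e^(−0.153t) = 0.00241188.
−0.153·t = ln(0.00241188) = -6.0273, so t = 6.0273/0.153 = 39.394.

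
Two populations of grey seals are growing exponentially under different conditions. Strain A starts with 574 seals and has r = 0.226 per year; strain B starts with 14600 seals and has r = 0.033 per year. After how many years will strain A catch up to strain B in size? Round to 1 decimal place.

16.8 years

Set 574·e^(0.226t) = 14600·e^(0.033t).
e^((0.226 − 0.033)t) = 14600/574 → e^(0.193·t) = 25.436.
0.193·t = ln(25.436) = 3.2361, so t = 3.2361/0.193 = 16.768.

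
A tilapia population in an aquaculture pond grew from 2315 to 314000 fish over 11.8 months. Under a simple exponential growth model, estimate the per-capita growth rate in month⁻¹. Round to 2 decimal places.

From N(t) = N₀·e^(rt): e^(r·11.8) = 314000/2315 = 135.64.
r·11.8 = ln(135.64) = 4.91, so r = 4.91/11.8 = 0.4161.

0.42 per month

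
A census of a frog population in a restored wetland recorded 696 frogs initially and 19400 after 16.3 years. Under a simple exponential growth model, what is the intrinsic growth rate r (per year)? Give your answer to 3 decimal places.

From N(t) = N₀·e^(rt): e^(r·16.3) = 19400/696 = 27.874.
r·16.3 = ln(27.874) = 3.3277, so r = 3.3277/16.3 = 0.20415.

0.204 per year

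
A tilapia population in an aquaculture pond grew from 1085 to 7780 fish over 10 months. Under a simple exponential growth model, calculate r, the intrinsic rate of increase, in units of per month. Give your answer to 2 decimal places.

From N(t) = N₀·e^(rt): e^(r·10) = 7780/1085 = 7.1705.
r·10 = ln(7.1705) = 1.97, so r = 1.97/10 = 0.197.

0.20 per month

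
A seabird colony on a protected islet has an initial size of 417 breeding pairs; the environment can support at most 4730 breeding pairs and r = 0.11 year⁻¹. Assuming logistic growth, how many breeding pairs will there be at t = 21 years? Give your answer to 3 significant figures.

2330 breeding pairs

A = (K − N₀)/N₀ = (4730 − 417)/417 = 10.343.
N(t) = K/(1 + A·e^(−rt)) = 4730/(1 + 10.343×e^(−0.11×21)).
e^(−2.31) = 0.099261; denominator = 1 + 10.343×0.099261 = 2.0267.
N = 4730/2.0267 = 2333.9.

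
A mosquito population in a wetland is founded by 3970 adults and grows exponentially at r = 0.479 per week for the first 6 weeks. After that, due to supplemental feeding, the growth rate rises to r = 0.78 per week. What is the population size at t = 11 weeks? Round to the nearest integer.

3472972 adults

Phase 1: N(6) = 3970·e^(0.479×6) = 3970·e^2.874 = 70299.6.
Phase 2 runs for 11 − 6 = 5 weeks at r = 0.78.
N(11) = 70299.6·e^(0.78×5) = 70299.6·e^3.9 = 3.472972×10^6.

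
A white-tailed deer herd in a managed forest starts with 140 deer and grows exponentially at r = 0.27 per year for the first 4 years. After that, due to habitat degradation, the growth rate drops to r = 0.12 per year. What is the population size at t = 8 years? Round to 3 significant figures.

666 deer

Phase 1: N(4) = 140·e^(0.27×4) = 140·e^1.08 = 412.255.
Phase 2 runs for 8 − 4 = 4 years at r = 0.12.
N(8) = 412.255·e^(0.12×4) = 412.255·e^0.48 = 666.235.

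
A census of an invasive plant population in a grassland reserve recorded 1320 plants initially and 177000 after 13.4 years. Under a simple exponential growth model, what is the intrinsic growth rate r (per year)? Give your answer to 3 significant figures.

0.366 per year

From N(t) = N₀·e^(rt): e^(r·13.4) = 177000/1320 = 134.09.
r·13.4 = ln(134.09) = 4.8985, so r = 4.8985/13.4 = 0.36556.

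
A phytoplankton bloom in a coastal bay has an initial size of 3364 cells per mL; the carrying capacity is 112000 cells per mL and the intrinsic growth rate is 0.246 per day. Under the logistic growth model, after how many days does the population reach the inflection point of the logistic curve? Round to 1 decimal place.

14.1 days

Logistic growth is fastest at N = K/2 = 56000.
A = (K − N₀)/N₀ = 32.294. Set K/(1 + A·e^(−rt)) = K/2 → A·e^(−rt) = 1.
e^(−0.246t) = 1/32.294 = 0.0309658, so t = ln(32.294)/0.246 = 3.4749/0.246 = 14.125.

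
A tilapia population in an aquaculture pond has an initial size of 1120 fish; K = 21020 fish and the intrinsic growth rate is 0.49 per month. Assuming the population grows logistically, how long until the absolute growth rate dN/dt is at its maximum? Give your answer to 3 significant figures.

Logistic growth is fastest at N = K/2 = 10510.
A = (K − N₀)/N₀ = 17.768. Set K/(1 + A·e^(−rt)) = K/2 → A·e^(−rt) = 1.
e^(−0.49t) = 1/17.768 = 0.0562814, so t = ln(17.768)/0.49 = 2.8774/0.49 = 5.8722.

5.87 months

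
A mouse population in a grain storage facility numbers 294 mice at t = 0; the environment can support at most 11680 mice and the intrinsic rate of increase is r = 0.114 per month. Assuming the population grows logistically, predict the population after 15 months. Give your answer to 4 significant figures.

1459 mice

A = (K − N₀)/N₀ = (11680 − 294)/294 = 38.728.
N(t) = K/(1 + A·e^(−rt)) = 11680/(1 + 38.728×e^(−0.114×15)).
e^(−1.71) = 0.18087; denominator = 1 + 38.728×0.18087 = 8.0046.
N = 11680/8.0046 = 1459.17.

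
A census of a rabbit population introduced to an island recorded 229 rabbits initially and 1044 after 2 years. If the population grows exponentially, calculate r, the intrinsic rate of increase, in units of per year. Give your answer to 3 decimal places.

From N(t) = N₀·e^(rt): e^(r·2) = 1044/229 = 4.559.
r·2 = ln(4.559) = 1.5171, so r = 1.5171/2 = 0.75855.

0.759 per year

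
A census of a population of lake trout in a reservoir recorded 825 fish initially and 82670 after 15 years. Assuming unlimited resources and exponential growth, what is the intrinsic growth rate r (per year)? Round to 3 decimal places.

From N(t) = N₀·e^(rt): e^(r·15) = 82670/825 = 100.21.
r·15 = ln(100.21) = 4.6072, so r = 4.6072/15 = 0.30715.

0.307 per year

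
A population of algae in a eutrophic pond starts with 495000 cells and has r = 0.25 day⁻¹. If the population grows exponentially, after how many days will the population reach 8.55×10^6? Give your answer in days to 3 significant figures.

11.4 days

Set N₀·e^(rt) = 8.55×10^6: e^(0.25·t) = 8.55×10^6/495000 = 17.273.
0.25·t = ln(17.273) = 2.8491, so t = 2.8491/0.25 = 11.397.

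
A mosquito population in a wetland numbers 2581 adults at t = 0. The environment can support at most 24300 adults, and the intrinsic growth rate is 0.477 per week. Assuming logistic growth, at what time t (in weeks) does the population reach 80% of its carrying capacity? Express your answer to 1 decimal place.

7.4 weeks

A = (K − N₀)/N₀ = (24300 − 2581)/2581 = 8.415.
Solve 24300/(1 + 8.415·e^(−0.477t)) = 19440: 1 + 8.415·e^(−0.477t) = 1.25, so e^(−0.477t) = 0.029709.
−0.477·t = ln(0.029709) = -3.5163, so t = 3.5163/0.477 = 7.3717.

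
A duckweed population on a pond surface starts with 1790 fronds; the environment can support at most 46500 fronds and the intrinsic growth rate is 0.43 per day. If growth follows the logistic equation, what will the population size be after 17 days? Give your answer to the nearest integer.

A = (K − N₀)/N₀ = (46500 − 1790)/1790 = 24.978.
N(t) = K/(1 + A·e^(−rt)) = 46500/(1 + 24.978×e^(−0.43×17)).
e^(−7.31) = 0.00066882; denominator = 1 + 24.978×0.00066882 = 1.0167.
N = 46500/1.0167 = 45736.

45736 fronds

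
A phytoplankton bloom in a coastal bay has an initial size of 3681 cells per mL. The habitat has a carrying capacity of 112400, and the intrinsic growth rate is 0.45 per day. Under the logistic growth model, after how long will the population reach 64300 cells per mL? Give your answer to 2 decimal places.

A = (K − N₀)/N₀ = (112400 − 3681)/3681 = 29.535.
Solve 112400/(1 + 29.535·e^(−0.45t)) = 64300: 1 + 29.535·e^(−0.45t) = 1.7481, so e^(−0.45t) = 0.0253276.
−0.45·t = ln(0.0253276) = -3.6759, so t = 3.6759/0.45 = 8.1686.

8.17 days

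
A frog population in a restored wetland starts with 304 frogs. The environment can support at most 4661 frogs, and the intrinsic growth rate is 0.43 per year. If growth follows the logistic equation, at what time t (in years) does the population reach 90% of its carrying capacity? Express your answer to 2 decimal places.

A = (K − N₀)/N₀ = (4661 − 304)/304 = 14.332.
Solve 4661/(1 + 14.332·e^(−0.43t)) = 4194.9: 1 + 14.332·e^(−0.43t) = 1.1111, so e^(−0.43t) = 0.00775253.
−0.43·t = ln(0.00775253) = -4.8597, so t = 4.8597/0.43 = 11.302.

11.30 years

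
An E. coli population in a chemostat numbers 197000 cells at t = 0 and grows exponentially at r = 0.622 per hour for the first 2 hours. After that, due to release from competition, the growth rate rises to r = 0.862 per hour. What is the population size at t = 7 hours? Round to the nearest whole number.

50878908 cells

Phase 1: N(2) = 197000·e^(0.622×2) = 197000·e^1.244 = 683484.
Phase 2 runs for 7 − 2 = 5 hours at r = 0.862.
N(7) = 683484·e^(0.862×5) = 683484·e^4.31 = 5.087891×10^7.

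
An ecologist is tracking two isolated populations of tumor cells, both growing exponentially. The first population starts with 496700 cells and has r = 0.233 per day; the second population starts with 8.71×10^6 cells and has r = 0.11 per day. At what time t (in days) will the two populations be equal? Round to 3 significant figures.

23.3 days

Set 496700·e^(0.233t) = 8.71×10^6·e^(0.11t).
e^((0.233 − 0.11)t) = 8.71×10^6/496700 → e^(0.123·t) = 17.536.
0.123·t = ln(17.536) = 2.8642, so t = 2.8642/0.123 = 23.287.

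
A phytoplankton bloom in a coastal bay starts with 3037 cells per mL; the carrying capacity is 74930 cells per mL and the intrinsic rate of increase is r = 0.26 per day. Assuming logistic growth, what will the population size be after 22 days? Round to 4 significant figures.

A = (K − N₀)/N₀ = (74930 − 3037)/3037 = 23.672.
N(t) = K/(1 + A·e^(−rt)) = 74930/(1 + 23.672×e^(−0.26×22)).
e^(−5.72) = 0.0032797; denominator = 1 + 23.672×0.0032797 = 1.0776.
N = 74930/1.0776 = 69531.7.

69530 cells per mL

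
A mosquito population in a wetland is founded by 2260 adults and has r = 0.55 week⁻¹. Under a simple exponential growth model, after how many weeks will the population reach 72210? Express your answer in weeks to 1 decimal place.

6.3 weeks

Set N₀·e^(rt) = 72210: e^(0.55·t) = 72210/2260 = 31.951.
0.55·t = ln(31.951) = 3.4642, so t = 3.4642/0.55 = 6.2986.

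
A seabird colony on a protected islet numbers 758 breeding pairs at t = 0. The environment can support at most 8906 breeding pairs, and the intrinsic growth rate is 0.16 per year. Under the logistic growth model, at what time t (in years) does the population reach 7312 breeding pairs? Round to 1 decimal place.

A = (K − N₀)/N₀ = (8906 − 758)/758 = 10.749.
Solve 8906/(1 + 10.749·e^(−0.16t)) = 7312: 1 + 10.749·e^(−0.16t) = 1.218, so e^(−0.16t) = 0.0202801.
−0.16·t = ln(0.0202801) = -3.8981, so t = 3.8981/0.16 = 24.363.

24.4 years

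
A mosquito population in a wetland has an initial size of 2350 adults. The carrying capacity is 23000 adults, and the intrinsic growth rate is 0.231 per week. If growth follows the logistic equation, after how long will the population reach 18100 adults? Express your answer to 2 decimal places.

15.06 weeks

A = (K − N₀)/N₀ = (23000 − 2350)/2350 = 8.7872.
Solve 23000/(1 + 8.7872·e^(−0.231t)) = 18100: 1 + 8.7872·e^(−0.231t) = 1.2707, so e^(−0.231t) = 0.0308081.
−0.231·t = ln(0.0308081) = -3.48, so t = 3.48/0.231 = 15.065.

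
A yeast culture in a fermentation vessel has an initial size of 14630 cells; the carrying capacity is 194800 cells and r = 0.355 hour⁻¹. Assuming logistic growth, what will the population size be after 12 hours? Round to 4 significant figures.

165900 cells

A = (K − N₀)/N₀ = (194800 − 14630)/14630 = 12.315.
N(t) = K/(1 + A·e^(−rt)) = 194800/(1 + 12.315×e^(−0.355×12)).
e^(−4.26) = 0.014122; denominator = 1 + 12.315×0.014122 = 1.1739.
N = 194800/1.1739 = 165940.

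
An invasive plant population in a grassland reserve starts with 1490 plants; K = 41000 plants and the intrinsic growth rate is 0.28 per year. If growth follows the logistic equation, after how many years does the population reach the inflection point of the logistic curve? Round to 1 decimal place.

11.7 years

Logistic growth is fastest at N = K/2 = 20500.
A = (K − N₀)/N₀ = 26.517. Set K/(1 + A·e^(−rt)) = K/2 → A·e^(−rt) = 1.
e^(−0.28t) = 1/26.517 = 0.037712, so t = ln(26.517)/0.28 = 3.2778/0.28 = 11.706.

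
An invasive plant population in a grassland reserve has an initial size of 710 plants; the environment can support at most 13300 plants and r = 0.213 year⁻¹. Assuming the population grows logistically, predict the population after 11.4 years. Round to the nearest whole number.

5187 plants

A = (K − N₀)/N₀ = (13300 − 710)/710 = 17.732.
N(t) = K/(1 + A·e^(−rt)) = 13300/(1 + 17.732×e^(−0.213×11.4)).
e^(−2.428) = 0.088195; denominator = 1 + 17.732×0.088195 = 2.5639.
N = 13300/2.5639 = 5187.38.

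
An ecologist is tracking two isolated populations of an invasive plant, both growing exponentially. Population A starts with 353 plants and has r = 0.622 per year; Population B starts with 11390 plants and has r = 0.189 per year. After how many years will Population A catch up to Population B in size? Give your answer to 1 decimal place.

Set 353·e^(0.622t) = 11390·e^(0.189t).
e^((0.622 − 0.189)t) = 11390/353 → e^(0.433·t) = 32.266.
0.433·t = ln(32.266) = 3.474, so t = 3.474/0.433 = 8.0231.

8.0 years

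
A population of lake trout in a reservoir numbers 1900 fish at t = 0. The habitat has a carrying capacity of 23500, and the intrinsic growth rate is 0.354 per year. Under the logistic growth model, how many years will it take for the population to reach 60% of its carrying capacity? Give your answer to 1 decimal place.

A = (K − N₀)/N₀ = (23500 − 1900)/1900 = 11.368.
Solve 23500/(1 + 11.368·e^(−0.354t)) = 14100: 1 + 11.368·e^(−0.354t) = 1.6667, so e^(−0.354t) = 0.058642.
−0.354·t = ln(0.058642) = -2.8363, so t = 2.8363/0.354 = 8.0122.

8.0 years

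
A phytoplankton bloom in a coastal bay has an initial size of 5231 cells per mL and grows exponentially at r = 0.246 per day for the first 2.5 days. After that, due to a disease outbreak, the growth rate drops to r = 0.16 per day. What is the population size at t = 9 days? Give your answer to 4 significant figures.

27370 cells per mL

Phase 1: N(2.5) = 5231·e^(0.246×2.5) = 5231·e^0.615 = 9675.55.
Phase 2 runs for 9 − 2.5 = 6.5 days at r = 0.16.
N(9) = 9675.55·e^(0.16×6.5) = 9675.55·e^1.04 = 27374.2.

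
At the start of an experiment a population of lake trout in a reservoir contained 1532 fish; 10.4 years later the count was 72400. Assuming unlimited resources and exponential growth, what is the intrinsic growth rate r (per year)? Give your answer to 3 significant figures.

From N(t) = N₀·e^(rt): e^(r·10.4) = 72400/1532 = 47.258.
r·10.4 = ln(47.258) = 3.8556, so r = 3.8556/10.4 = 0.37073.

0.371 per year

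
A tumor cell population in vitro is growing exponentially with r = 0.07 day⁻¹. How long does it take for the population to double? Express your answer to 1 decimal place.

9.9 days

Doubling time t_d = ln(2)/r = 0.6931/0.07 = 9.9021.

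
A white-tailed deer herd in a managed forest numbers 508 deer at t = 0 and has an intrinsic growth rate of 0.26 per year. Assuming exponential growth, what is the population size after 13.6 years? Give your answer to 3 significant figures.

17400 deer

N(t) = N₀·e^(rt) = 508 × e^(0.26×13.6) = 508 × e^3.536.
e^3.536 ≈ 34.329, so N ≈ 508 × 34.329 = 17439.3.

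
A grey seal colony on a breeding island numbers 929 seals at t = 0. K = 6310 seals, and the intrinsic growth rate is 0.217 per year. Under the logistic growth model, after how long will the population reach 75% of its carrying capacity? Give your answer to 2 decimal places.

A = (K − N₀)/N₀ = (6310 − 929)/929 = 5.7922.
Solve 6310/(1 + 5.7922·e^(−0.217t)) = 4732.5: 1 + 5.7922·e^(−0.217t) = 1.3333, so e^(−0.217t) = 0.0575482.
−0.217·t = ln(0.0575482) = -2.8551, so t = 2.8551/0.217 = 13.157.

13.16 years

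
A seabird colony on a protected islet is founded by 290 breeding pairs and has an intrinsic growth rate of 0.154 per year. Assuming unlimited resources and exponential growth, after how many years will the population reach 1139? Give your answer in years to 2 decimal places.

8.88 years

Set N₀·e^(rt) = 1139: e^(0.154·t) = 1139/290 = 3.9276.
0.154·t = ln(3.9276) = 1.368, so t = 1.368/0.154 = 8.8833.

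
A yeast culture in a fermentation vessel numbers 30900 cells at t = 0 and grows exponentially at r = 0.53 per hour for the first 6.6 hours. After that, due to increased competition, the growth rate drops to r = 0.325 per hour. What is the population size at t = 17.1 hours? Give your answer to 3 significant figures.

Phase 1: N(6.6) = 30900·e^(0.53×6.6) = 30900·e^3.498 = 1.021223×10^6.
Phase 2 runs for 17.1 − 6.6 = 10.5 hours at r = 0.325.
N(17.1) = 1.021223×10^6·e^(0.325×10.5) = 1.021223×10^6·e^3.413 = 3.098493×10^7.

31000000 cells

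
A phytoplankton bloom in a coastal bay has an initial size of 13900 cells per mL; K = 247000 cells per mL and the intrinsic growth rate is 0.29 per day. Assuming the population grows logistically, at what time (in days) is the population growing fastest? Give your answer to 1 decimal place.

9.7 days

Logistic growth is fastest at N = K/2 = 123500.
A = (K − N₀)/N₀ = 16.77. Set K/(1 + A·e^(−rt)) = K/2 → A·e^(−rt) = 1.
e^(−0.29t) = 1/16.77 = 0.0596311, so t = ln(16.77)/0.29 = 2.8196/0.29 = 9.7227.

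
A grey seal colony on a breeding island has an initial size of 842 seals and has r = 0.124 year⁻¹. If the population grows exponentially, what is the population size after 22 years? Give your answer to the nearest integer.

12884 seals

N(t) = N₀·e^(rt) = 842 × e^(0.124×22) = 842 × e^2.728.
e^2.728 ≈ 15.302, so N ≈ 842 × 15.302 = 12884.5.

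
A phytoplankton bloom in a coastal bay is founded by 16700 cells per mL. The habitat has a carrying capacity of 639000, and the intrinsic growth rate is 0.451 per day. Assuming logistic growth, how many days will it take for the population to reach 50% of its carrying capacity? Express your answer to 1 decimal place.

8.0 days

A = (K − N₀)/N₀ = (639000 − 16700)/16700 = 37.263.
Solve 639000/(1 + 37.263·e^(−0.451t)) = 319500: 1 + 37.263·e^(−0.451t) = 2, so e^(−0.451t) = 0.0268359.
−0.451·t = ln(0.0268359) = -3.618, so t = 3.618/0.451 = 8.0222.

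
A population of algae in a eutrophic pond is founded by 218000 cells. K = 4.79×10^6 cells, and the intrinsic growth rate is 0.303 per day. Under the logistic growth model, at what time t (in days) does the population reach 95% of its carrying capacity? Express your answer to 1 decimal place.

19.8 days

A = (K − N₀)/N₀ = (4.79×10^6 − 218000)/218000 = 20.972.
Solve 4.79×10^6/(1 + 20.972·e^(−0.303t)) = 4.5505×10^6: 1 + 20.972·e^(−0.303t) = 1.0526, so e^(−0.303t) = 0.00250955.
−0.303·t = ln(0.00250955) = -5.9876, so t = 5.9876/0.303 = 19.761.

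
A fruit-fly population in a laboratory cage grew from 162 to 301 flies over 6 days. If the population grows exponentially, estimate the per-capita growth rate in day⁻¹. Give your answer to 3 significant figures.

0.103 per day

From N(t) = N₀·e^(rt): e^(r·6) = 301/162 = 1.858.
r·6 = ln(1.858) = 0.61951, so r = 0.61951/6 = 0.10325.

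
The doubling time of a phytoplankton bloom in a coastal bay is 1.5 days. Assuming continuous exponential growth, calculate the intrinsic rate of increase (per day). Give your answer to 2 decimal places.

r = ln(2)/t_d = 0.6931/1.5 = 0.4621.

0.46 per day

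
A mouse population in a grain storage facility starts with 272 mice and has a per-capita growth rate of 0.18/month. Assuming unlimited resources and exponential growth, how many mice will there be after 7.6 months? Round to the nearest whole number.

1068 mice

N(t) = N₀·e^(rt) = 272 × e^(0.18×7.6) = 272 × e^1.368.
e^1.368 ≈ 3.9275, so N ≈ 272 × 3.9275 = 1068.28.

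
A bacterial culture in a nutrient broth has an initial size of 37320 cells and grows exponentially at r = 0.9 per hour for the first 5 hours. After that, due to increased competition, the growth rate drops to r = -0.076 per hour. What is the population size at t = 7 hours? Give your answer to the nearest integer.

Phase 1: N(5) = 37320·e^(0.9×5) = 37320·e^4.5 = 3.359439×10^6.
Phase 2 runs for 7 − 5 = 2 hours at r = -0.076.
N(7) = 3.359439×10^6·e^(-0.076×2) = 3.359439×10^6·e^-0.152 = 2.885719×10^6.

2885719 cells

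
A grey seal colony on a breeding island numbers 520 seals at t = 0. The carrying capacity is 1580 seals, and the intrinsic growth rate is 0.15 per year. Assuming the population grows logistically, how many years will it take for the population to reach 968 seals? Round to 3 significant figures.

7.80 years

A = (K − N₀)/N₀ = (1580 − 520)/520 = 2.0385.
Solve 1580/(1 + 2.0385·e^(−0.15t)) = 968: 1 + 2.0385·e^(−0.15t) = 1.6322, so e^(−0.15t) = 0.310151.
−0.15·t = ln(0.310151) = -1.1707, so t = 1.1707/0.15 = 7.8046.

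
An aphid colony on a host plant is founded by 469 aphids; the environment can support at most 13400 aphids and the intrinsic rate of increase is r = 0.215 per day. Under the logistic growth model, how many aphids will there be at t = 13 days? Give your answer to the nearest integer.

A = (K − N₀)/N₀ = (13400 − 469)/469 = 27.571.
N(t) = K/(1 + A·e^(−rt)) = 13400/(1 + 27.571×e^(−0.215×13)).
e^(−2.795) = 0.061115; denominator = 1 + 27.571×0.061115 = 2.685.
N = 13400/2.685 = 4990.64.

4991 aphids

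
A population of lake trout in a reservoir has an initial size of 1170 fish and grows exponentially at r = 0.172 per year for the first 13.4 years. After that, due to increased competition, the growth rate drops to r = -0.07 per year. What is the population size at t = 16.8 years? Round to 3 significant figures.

9240 fish

Phase 1: N(13.4) = 1170·e^(0.172×13.4) = 1170·e^2.305 = 11725.9.
Phase 2 runs for 16.8 − 13.4 = 3.4 years at r = -0.07.
N(16.8) = 11725.9·e^(-0.07×3.4) = 11725.9·e^-0.238 = 9242.42.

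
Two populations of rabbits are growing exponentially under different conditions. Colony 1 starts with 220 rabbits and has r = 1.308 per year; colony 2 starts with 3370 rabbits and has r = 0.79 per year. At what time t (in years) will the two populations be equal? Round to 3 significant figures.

5.27 years

Set 220·e^(1.308t) = 3370·e^(0.79t).
e^((1.308 − 0.79)t) = 3370/220 → e^(0.518·t) = 15.318.
0.518·t = ln(15.318) = 2.729, so t = 2.729/0.518 = 5.2684.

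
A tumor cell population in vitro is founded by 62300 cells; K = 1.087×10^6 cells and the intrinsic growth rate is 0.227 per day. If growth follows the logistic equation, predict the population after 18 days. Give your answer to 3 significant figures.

852000 cells

A = (K − N₀)/N₀ = (1.087×10^6 − 62300)/62300 = 16.448.
N(t) = K/(1 + A·e^(−rt)) = 1.087×10^6/(1 + 16.448×e^(−0.227×18)).
e^(−4.086) = 0.016806; denominator = 1 + 16.448×0.016806 = 1.2764.
N = 1.087×10^6/1.2764 = 851595.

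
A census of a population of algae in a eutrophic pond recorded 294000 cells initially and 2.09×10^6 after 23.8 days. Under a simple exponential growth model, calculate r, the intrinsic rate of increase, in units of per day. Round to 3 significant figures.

From N(t) = N₀·e^(rt): e^(r·23.8) = 2.09×10^6/294000 = 7.1088.
r·23.8 = ln(7.1088) = 1.9613, so r = 1.9613/23.8 = 0.082409.

0.0824 per day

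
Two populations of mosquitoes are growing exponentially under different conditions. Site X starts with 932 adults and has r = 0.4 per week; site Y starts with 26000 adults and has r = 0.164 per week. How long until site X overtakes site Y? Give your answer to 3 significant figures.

14.1 weeks

Set 932·e^(0.4t) = 26000·e^(0.164t).
e^((0.4 − 0.164)t) = 26000/932 → e^(0.236·t) = 27.897.
0.236·t = ln(27.897) = 3.3285, so t = 3.3285/0.236 = 14.104.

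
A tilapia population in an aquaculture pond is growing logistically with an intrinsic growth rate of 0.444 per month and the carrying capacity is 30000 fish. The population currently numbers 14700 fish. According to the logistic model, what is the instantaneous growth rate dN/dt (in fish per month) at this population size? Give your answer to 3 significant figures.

3330 fish per month

dN/dt = rN(1 − N/K) = 0.444 × 14700 × (1 − 14700/30000).
1 − 14700/30000 = 0.51; dN/dt = 0.444 × 14700 × 0.51 = 3328.7.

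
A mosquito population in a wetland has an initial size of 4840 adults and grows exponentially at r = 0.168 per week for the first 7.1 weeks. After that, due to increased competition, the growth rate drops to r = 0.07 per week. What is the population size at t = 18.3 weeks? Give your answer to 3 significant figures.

Phase 1: N(7.1) = 4840·e^(0.168×7.1) = 4840·e^1.193 = 15954.1.
Phase 2 runs for 18.3 − 7.1 = 11.2 weeks at r = 0.07.
N(18.3) = 15954.1·e^(0.07×11.2) = 15954.1·e^0.784 = 34942.9.

34900 adults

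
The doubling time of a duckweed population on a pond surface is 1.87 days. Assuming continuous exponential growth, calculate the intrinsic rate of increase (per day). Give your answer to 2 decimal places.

0.37 per day

r = ln(2)/t_d = 0.6931/1.87 = 0.37067.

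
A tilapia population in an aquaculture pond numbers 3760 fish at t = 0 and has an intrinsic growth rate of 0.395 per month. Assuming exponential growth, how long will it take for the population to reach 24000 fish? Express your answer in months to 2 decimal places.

4.69 months

Set N₀·e^(rt) = 24000: e^(0.395·t) = 24000/3760 = 6.383.
0.395·t = ln(6.383) = 1.8536, so t = 1.8536/0.395 = 4.6927.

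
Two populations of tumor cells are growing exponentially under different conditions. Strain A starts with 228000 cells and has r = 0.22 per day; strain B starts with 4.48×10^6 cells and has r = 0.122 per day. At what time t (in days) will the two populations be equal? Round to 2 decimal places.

30.39 days

Set 228000·e^(0.22t) = 4.48×10^6·e^(0.122t).
e^((0.22 − 0.122)t) = 4.48×10^6/228000 → e^(0.098·t) = 19.649.
0.098·t = ln(19.649) = 2.978, so t = 2.978/0.098 = 30.388.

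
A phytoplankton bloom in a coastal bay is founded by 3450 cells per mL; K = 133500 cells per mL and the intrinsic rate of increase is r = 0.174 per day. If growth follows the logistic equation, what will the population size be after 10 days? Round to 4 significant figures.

17530 cells per mL

A = (K − N₀)/N₀ = (133500 − 3450)/3450 = 37.696.
N(t) = K/(1 + A·e^(−rt)) = 133500/(1 + 37.696×e^(−0.174×10)).
e^(−1.74) = 0.17552; denominator = 1 + 37.696×0.17552 = 7.6164.
N = 133500/7.6164 = 17528.1.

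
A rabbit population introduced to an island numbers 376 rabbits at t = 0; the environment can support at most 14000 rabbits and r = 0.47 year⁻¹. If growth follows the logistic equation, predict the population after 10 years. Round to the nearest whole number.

10530 rabbits

A = (K − N₀)/N₀ = (14000 − 376)/376 = 36.234.
N(t) = K/(1 + A·e^(−rt)) = 14000/(1 + 36.234×e^(−0.47×10)).
e^(−4.7) = 0.0090953; denominator = 1 + 36.234×0.0090953 = 1.3296.
N = 14000/1.3296 = 10529.8.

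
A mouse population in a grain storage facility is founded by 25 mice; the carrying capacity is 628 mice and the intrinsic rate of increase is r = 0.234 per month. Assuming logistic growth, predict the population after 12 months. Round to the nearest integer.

A = (K − N₀)/N₀ = (628 − 25)/25 = 24.12.
N(t) = K/(1 + A·e^(−rt)) = 628/(1 + 24.12×e^(−0.234×12)).
e^(−2.808) = 0.060326; denominator = 1 + 24.12×0.060326 = 2.4551.
N = 628/2.4551 = 255.799.

256 mice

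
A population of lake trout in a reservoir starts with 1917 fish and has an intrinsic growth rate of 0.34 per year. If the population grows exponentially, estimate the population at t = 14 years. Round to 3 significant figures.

N(t) = N₀·e^(rt) = 1917 × e^(0.34×14) = 1917 × e^4.76.
e^4.76 ≈ 116.75, so N ≈ 1917 × 116.75 = 223802.

224000 fish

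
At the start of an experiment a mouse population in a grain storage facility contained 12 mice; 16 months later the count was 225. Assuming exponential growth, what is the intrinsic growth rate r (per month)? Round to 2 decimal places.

0.18 per month

From N(t) = N₀·e^(rt): e^(r·16) = 225/12 = 18.75.
r·16 = ln(18.75) = 2.9312, so r = 2.9312/16 = 0.1832.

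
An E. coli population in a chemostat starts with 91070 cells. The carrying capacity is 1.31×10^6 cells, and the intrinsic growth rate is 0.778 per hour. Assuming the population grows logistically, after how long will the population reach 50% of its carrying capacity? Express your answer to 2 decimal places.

3.33 hours

A = (K − N₀)/N₀ = (1.31×10^6 − 91070)/91070 = 13.385.
Solve 1.31×10^6/(1 + 13.385·e^(−0.778t)) = 655000: 1 + 13.385·e^(−0.778t) = 2, so e^(−0.778t) = 0.0747131.
−0.778·t = ln(0.0747131) = -2.5941, so t = 2.5941/0.778 = 3.3343.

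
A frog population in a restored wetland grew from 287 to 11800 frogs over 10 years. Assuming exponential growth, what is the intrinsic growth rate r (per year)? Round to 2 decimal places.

From N(t) = N₀·e^(rt): e^(r·10) = 11800/287 = 41.115.
r·10 = ln(41.115) = 3.7164, so r = 3.7164/10 = 0.37164.

0.37 per year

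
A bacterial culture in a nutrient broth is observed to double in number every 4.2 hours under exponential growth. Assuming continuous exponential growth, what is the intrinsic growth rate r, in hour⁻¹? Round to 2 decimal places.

0.17 per hour

r = ln(2)/t_d = 0.6931/4.2 = 0.16504.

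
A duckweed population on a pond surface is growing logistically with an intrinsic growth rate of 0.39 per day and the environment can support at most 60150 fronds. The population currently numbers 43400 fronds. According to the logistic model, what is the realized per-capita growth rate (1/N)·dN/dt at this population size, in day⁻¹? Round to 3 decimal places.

(1/N)·dN/dt = r(1 − N/K) = 0.39 × (1 − 43400/60150).
= 0.39 × 0.27847 = 0.1086.

0.109 per day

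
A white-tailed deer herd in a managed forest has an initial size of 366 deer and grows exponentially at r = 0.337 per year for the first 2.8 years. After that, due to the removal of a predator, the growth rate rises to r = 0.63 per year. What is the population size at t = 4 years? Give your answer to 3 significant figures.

2000 deer

Phase 1: N(2.8) = 366·e^(0.337×2.8) = 366·e^0.9436 = 940.332.
Phase 2 runs for 4 − 2.8 = 1.2 years at r = 0.63.
N(4) = 940.332·e^(0.63×1.2) = 940.332·e^0.756 = 2002.66.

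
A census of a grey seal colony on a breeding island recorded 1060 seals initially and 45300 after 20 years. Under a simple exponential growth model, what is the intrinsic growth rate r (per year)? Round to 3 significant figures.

From N(t) = N₀·e^(rt): e^(r·20) = 45300/1060 = 42.736.
r·20 = ln(42.736) = 3.755, so r = 3.755/20 = 0.18775.

0.188 per year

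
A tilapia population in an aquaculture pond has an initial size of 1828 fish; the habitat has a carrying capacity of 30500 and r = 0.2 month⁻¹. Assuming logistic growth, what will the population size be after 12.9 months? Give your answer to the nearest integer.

A = (K − N₀)/N₀ = (30500 − 1828)/1828 = 15.685.
N(t) = K/(1 + A·e^(−rt)) = 30500/(1 + 15.685×e^(−0.2×12.9)).
e^(−2.58) = 0.075774; denominator = 1 + 15.685×0.075774 = 2.1885.
N = 30500/2.1885 = 13936.4.

13936 fish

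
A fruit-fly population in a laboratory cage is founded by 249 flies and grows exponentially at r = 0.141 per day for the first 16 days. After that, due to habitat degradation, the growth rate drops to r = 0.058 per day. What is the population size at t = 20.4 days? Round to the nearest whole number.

Phase 1: N(16) = 249·e^(0.141×16) = 249·e^2.256 = 2376.66.
Phase 2 runs for 20.4 − 16 = 4.4 days at r = 0.058.
N(20.4) = 2376.66·e^(0.058×4.4) = 2376.66·e^0.2552 = 3067.61.

3068 flies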